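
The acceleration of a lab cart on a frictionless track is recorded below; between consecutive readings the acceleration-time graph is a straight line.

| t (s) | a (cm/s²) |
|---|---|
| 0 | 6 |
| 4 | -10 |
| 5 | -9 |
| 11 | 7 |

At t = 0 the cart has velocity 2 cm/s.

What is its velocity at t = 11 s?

-21.5 cm/s

Δv equals the area under the a-t graph; then v = v₀ + Δv.
0–4 s: ½(6 + -10)(4) = -8 cm/s
4–5 s: ½(-10 + -9)(1) = -9.5 cm/s
5–11 s: ½(-9 + 7)(6) = -6 cm/s
Δv = -23.5 cm/s, so v(11) = 2 + (-23.5) = -21.5 cm/s.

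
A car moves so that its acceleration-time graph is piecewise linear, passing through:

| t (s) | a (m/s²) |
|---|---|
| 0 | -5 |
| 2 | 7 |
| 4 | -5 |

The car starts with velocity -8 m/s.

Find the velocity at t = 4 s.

Δv equals the area under the a-t graph; then v = v₀ + Δv.
0–2 s: ½(-5 + 7)(2) = 2 m/s
2–4 s: ½(7 + -5)(2) = 2 m/s
Δv = 4 m/s, so v(4) = -8 + (4) = -4 m/s.

-4 m/s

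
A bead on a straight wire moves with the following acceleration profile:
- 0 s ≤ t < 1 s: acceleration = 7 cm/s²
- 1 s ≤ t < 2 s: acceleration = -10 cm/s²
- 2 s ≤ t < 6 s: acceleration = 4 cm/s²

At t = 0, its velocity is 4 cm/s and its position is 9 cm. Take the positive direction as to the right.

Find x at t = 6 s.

On each constant-a segment, Δv = aΔt and Δx = v₀Δt + ½aΔt²; chain segment to segment.
0–1 s: v starts 4 cm/s; Δx = 4·1 + ½·7·1² = 7.5 cm; v ends 11 cm/s.
1–2 s: v starts 11 cm/s; Δx = 11·1 + ½·-10·1² = 6 cm; v ends 1 cm/s.
2–6 s: v starts 1 cm/s; Δx = 1·4 + ½·4·4² = 36 cm; v ends 17 cm/s.
x(6) = 9 + Σ Δx = 58.5 cm.

58.5 cm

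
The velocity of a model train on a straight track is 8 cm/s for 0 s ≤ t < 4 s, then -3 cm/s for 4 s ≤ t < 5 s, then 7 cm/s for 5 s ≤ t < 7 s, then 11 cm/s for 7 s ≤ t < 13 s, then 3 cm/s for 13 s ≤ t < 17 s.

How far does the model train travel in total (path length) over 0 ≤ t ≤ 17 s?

127 cm

Distance (not displacement) is the total path length: add the absolute areas under v-t.
0–4 s: |8| × 4 = 32 cm
4–5 s: |-3| × 1 = 3 cm
5–7 s: |7| × 2 = 14 cm
7–13 s: |11| × 6 = 66 cm
13–17 s: |3| × 4 = 12 cm
Total distance = 127 cm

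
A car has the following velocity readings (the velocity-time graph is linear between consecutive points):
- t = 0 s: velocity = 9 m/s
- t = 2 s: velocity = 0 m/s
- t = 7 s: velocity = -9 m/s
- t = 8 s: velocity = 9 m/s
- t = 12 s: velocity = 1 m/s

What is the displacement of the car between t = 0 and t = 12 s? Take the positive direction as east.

Displacement is the signed area under the v-t curve.
0–2 s: ½(9 + 0)(2) = 9 m
2–7 s: ½(0 + -9)(5) = -22.5 m
7–8 s: ½(-9 + 9)(1) = 0 m
8–12 s: ½(9 + 1)(4) = 20 m
Net displacement = 6.5 m

6.5 m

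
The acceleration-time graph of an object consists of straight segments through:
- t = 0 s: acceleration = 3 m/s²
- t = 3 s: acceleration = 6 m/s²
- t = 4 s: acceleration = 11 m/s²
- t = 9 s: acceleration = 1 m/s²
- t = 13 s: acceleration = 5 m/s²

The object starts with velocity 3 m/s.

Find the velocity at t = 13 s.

Δv equals the area under the a-t graph; then v = v₀ + Δv.
0–3 s: ½(3 + 6)(3) = 13.5 m/s
3–4 s: ½(6 + 11)(1) = 8.5 m/s
4–9 s: ½(11 + 1)(5) = 30 m/s
9–13 s: ½(1 + 5)(4) = 12 m/s
Δv = 64 m/s, so v(13) = 3 + (64) = 67 m/s.

67 m/s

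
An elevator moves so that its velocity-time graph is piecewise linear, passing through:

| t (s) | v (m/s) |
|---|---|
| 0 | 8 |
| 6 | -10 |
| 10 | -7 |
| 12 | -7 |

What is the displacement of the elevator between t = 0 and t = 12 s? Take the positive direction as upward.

-54 m

Net displacement equals the area under the velocity-time graph (areas below the axis count negative).
0–6 s: ½(8 + -10)(6) = -6 m
6–10 s: ½(-10 + -7)(4) = -34 m
10–12 s: -7 × 2 = -14 m
Net displacement = -54 m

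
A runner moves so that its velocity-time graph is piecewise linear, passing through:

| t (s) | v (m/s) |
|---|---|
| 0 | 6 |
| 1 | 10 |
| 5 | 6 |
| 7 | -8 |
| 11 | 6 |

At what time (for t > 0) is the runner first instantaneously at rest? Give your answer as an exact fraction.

t = 41/7 s

v changes sign on 5–7 s (from 6 to -8); the graph is linear there, so v = 0 at t = 5 + (-6)·(7 − 5)/(-8 − 6) = 41/7 s.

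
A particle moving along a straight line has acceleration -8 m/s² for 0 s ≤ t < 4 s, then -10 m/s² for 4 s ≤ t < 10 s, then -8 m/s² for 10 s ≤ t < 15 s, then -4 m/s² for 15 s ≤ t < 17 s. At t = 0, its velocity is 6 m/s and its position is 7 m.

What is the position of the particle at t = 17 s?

-1159 m

On each constant-a segment, Δv = aΔt and Δx = v₀Δt + ½aΔt²; chain segment to segment.
0–4 s: v starts 6 m/s; Δx = 6·4 + ½·-8·4² = -40 m; v ends -26 m/s.
4–10 s: v starts -26 m/s; Δx = -26·6 + ½·-10·6² = -336 m; v ends -86 m/s.
10–15 s: v starts -86 m/s; Δx = -86·5 + ½·-8·5² = -530 m; v ends -126 m/s.
15–17 s: v starts -126 m/s; Δx = -126·2 + ½·-4·2² = -260 m; v ends -134 m/s.
x(17) = 7 + Σ Δx = -1159 m.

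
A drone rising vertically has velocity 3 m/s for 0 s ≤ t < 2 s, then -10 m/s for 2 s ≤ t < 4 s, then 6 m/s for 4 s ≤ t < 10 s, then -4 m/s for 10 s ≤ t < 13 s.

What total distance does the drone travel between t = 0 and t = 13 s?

74 m

Total distance travelled is ∫|v| dt — sum the magnitudes of each area piece.
0–2 s: |3| × 2 = 6 m
2–4 s: |-10| × 2 = 20 m
4–10 s: |6| × 6 = 36 m
10–13 s: |-4| × 3 = 12 m
Total distance = 74 m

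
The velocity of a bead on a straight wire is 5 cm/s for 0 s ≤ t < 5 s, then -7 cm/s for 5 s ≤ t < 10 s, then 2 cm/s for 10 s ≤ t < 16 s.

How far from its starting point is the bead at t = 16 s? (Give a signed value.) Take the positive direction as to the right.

2 cm

Net displacement equals the area under the velocity-time graph (areas below the axis count negative).
0–5 s: 5 × 5 = 25 cm
5–10 s: -7 × 5 = -35 cm
10–16 s: 2 × 6 = 12 cm
Net displacement = 2 cm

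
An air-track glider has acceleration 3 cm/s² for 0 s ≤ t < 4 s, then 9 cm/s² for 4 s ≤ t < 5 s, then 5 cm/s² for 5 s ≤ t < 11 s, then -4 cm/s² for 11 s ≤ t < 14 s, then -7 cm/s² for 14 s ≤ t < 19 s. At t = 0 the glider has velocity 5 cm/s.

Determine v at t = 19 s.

Δv equals the area under the a-t graph; then v = v₀ + Δv.
0–4 s: 3 × 4 = 12 cm/s
4–5 s: 9 × 1 = 9 cm/s
5–11 s: 5 × 6 = 30 cm/s
11–14 s: -4 × 3 = -12 cm/s
14–19 s: -7 × 5 = -35 cm/s
Δv = 4 cm/s, so v(19) = 5 + (4) = 9 cm/s.

9 cm/s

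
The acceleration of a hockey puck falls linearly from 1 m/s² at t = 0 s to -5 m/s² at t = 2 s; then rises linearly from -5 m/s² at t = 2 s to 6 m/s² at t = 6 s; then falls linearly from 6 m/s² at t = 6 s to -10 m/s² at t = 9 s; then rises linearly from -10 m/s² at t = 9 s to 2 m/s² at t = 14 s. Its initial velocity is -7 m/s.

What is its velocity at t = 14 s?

Δv equals the area under the a-t graph; then v = v₀ + Δv.
0–2 s: ½(1 + -5)(2) = -4 m/s
2–6 s: ½(-5 + 6)(4) = 2 m/s
6–9 s: ½(6 + -10)(3) = -6 m/s
9–14 s: ½(-10 + 2)(5) = -20 m/s
Δv = -28 m/s, so v(14) = -7 + (-28) = -35 m/s.

-35 m/s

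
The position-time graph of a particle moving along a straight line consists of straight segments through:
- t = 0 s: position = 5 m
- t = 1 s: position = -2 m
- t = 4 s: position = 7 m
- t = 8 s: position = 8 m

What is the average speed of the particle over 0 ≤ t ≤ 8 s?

2.125 m/s

Average speed = (total path length)/(elapsed time); on a piecewise-linear x-t graph the path length is Σ|Δx|.
0–1 s: |Δx| = |-2 − 5| = 7 m
1–4 s: |Δx| = |7 − -2| = 9 m
4–8 s: |Δx| = |8 − 7| = 1 m
Total path = 17 m; average speed = 17/8 = 2.125 m/s.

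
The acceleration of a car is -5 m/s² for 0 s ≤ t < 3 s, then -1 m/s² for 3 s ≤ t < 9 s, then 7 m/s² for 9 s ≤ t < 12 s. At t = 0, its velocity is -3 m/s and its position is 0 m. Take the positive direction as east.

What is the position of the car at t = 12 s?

On each constant-a segment, Δv = aΔt and Δx = v₀Δt + ½aΔt²; chain segment to segment.
0–3 s: v starts -3 m/s; Δx = -3·3 + ½·-5·3² = -31.5 m; v ends -18 m/s.
3–9 s: v starts -18 m/s; Δx = -18·6 + ½·-1·6² = -126 m; v ends -24 m/s.
9–12 s: v starts -24 m/s; Δx = -24·3 + ½·7·3² = -40.5 m; v ends -3 m/s.
x(12) = 0 + Σ Δx = -198 m.

-198 m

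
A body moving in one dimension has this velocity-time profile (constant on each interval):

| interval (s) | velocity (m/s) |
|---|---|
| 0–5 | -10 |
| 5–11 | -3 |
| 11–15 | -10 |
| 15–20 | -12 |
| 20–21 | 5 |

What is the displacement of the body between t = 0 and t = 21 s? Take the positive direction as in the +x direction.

Net displacement equals the area under the velocity-time graph (areas below the axis count negative).
0–5 s: -10 × 5 = -50 m
5–11 s: -3 × 6 = -18 m
11–15 s: -10 × 4 = -40 m
15–20 s: -12 × 5 = -60 m
20–21 s: 5 × 1 = 5 m
Net displacement = -163 m

-163 m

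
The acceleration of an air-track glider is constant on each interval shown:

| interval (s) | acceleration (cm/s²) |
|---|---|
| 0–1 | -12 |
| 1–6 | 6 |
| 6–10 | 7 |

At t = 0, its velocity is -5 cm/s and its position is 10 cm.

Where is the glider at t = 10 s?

On each constant-a segment, Δv = aΔt and Δx = v₀Δt + ½aΔt²; chain segment to segment.
0–1 s: v starts -5 cm/s; Δx = -5·1 + ½·-12·1² = -11 cm; v ends -17 cm/s.
1–6 s: v starts -17 cm/s; Δx = -17·5 + ½·6·5² = -10 cm; v ends 13 cm/s.
6–10 s: v starts 13 cm/s; Δx = 13·4 + ½·7·4² = 108 cm; v ends 41 cm/s.
x(10) = 10 + Σ Δx = 97 cm.

97 cm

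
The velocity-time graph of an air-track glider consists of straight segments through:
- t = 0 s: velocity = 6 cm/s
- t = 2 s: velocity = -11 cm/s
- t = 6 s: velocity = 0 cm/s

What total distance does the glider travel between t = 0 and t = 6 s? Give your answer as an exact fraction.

531/17 cm

Distance (not displacement) is the total path length: add the absolute areas under v-t.
0–2 s: v = 0 at t = 12/17 s; triangle areas 36/17 + 121/17 = 157/17 cm
2–6 s: |½(-11 + 0)(4)| = 22 cm
Total distance = 531/17 cm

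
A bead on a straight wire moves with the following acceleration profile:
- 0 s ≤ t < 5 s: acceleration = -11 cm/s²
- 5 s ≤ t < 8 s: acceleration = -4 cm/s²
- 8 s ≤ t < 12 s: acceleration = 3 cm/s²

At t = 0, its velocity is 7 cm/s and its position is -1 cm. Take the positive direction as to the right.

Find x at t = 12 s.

-481.5 cm

On each constant-a segment, Δv = aΔt and Δx = v₀Δt + ½aΔt²; chain segment to segment.
0–5 s: v starts 7 cm/s; Δx = 7·5 + ½·-11·5² = -102.5 cm; v ends -48 cm/s.
5–8 s: v starts -48 cm/s; Δx = -48·3 + ½·-4·3² = -162 cm; v ends -60 cm/s.
8–12 s: v starts -60 cm/s; Δx = -60·4 + ½·3·4² = -216 cm; v ends -48 cm/s.
x(12) = -1 + Σ Δx = -481.5 cm.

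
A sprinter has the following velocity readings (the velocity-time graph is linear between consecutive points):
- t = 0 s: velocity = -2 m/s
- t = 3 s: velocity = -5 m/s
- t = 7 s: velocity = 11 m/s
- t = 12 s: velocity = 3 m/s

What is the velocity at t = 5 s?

On 3–7 s the graph is linear from -5 to 11 m/s: v(5) = -5 + (11 − -5)·(5 − 3)/(7 − 3) = 3 m/s.

3 m/s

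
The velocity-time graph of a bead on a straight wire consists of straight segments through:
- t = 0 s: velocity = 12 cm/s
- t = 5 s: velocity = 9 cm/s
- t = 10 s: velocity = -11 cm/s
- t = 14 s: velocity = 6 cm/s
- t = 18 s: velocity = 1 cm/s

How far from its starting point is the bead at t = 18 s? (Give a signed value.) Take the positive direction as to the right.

Net displacement equals the area under the velocity-time graph (areas below the axis count negative).
0–5 s: ½(12 + 9)(5) = 52.5 cm
5–10 s: ½(9 + -11)(5) = -5 cm
10–14 s: ½(-11 + 6)(4) = -10 cm
14–18 s: ½(6 + 1)(4) = 14 cm
Net displacement = 51.5 cm

51.5 cm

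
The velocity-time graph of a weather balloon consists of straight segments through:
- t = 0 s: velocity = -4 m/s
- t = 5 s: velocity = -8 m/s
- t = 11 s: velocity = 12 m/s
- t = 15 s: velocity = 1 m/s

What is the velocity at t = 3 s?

On 0–5 s the graph is linear from -4 to -8 m/s: v(3) = -4 + (-8 − -4)·(3 − 0)/(5 − 0) = -6.4 m/s.

-6.4 m/s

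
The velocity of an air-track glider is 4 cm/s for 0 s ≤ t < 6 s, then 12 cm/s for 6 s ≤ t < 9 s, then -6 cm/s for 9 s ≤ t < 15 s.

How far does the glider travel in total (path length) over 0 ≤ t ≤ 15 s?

96 cm

Total distance travelled is ∫|v| dt — sum the magnitudes of each area piece.
0–6 s: |4| × 6 = 24 cm
6–9 s: |12| × 3 = 36 cm
9–15 s: |-6| × 6 = 36 cm
Total distance = 96 cm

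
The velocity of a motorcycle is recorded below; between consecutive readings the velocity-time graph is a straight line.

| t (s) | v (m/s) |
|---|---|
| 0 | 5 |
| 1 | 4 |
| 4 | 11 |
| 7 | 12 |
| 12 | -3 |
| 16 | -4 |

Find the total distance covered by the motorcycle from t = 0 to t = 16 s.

101 m

Total distance travelled is ∫|v| dt — sum the magnitudes of each area piece.
0–1 s: |½(5 + 4)(1)| = 4.5 m
1–4 s: |½(4 + 11)(3)| = 22.5 m
4–7 s: |½(11 + 12)(3)| = 34.5 m
7–12 s: v = 0 at t = 11 s; triangle areas 24 + 1.5 = 25.5 m
12–16 s: |½(-3 + -4)(4)| = 14 m
Total distance = 101 m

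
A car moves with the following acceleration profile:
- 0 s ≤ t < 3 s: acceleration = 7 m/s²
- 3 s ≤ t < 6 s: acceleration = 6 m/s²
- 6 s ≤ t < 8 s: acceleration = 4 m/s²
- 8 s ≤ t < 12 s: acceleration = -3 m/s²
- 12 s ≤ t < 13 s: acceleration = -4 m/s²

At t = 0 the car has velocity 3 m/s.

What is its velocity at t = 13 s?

34 m/s

Δv equals the area under the a-t graph; then v = v₀ + Δv.
0–3 s: 7 × 3 = 21 m/s
3–6 s: 6 × 3 = 18 m/s
6–8 s: 4 × 2 = 8 m/s
8–12 s: -3 × 4 = -12 m/s
12–13 s: -4 × 1 = -4 m/s
Δv = 31 m/s, so v(13) = 3 + (31) = 34 m/s.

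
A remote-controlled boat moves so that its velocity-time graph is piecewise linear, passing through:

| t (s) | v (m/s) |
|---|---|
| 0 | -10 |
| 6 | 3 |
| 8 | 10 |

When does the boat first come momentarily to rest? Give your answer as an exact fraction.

v changes sign on 0–6 s (from -10 to 3); the graph is linear there, so v = 0 at t = 0 + (10)·(6 − 0)/(3 − -10) = 60/13 s.

t = 60/13 s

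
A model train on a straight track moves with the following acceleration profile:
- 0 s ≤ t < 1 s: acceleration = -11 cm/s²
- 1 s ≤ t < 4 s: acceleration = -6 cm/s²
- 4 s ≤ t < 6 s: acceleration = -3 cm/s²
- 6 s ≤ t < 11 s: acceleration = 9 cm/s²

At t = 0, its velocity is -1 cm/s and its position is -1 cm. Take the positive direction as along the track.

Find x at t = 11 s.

On each constant-a segment, Δv = aΔt and Δx = v₀Δt + ½aΔt²; chain segment to segment.
0–1 s: v starts -1 cm/s; Δx = -1·1 + ½·-11·1² = -6.5 cm; v ends -12 cm/s.
1–4 s: v starts -12 cm/s; Δx = -12·3 + ½·-6·3² = -63 cm; v ends -30 cm/s.
4–6 s: v starts -30 cm/s; Δx = -30·2 + ½·-3·2² = -66 cm; v ends -36 cm/s.
6–11 s: v starts -36 cm/s; Δx = -36·5 + ½·9·5² = -67.5 cm; v ends 9 cm/s.
x(11) = -1 + Σ Δx = -204 cm.

-204 cm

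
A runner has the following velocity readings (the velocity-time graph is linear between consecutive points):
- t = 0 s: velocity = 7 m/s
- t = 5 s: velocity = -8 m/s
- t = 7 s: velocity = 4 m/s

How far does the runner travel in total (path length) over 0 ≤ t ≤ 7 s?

25.5 m

Distance (not displacement) is the total path length: add the absolute areas under v-t.
0–5 s: v = 0 at t = 7/3 s; triangle areas 49/6 + 32/3 = 113/6 m
5–7 s: v = 0 at t = 19/3 s; triangle areas 16/3 + 4/3 = 20/3 m
Total distance = 25.5 m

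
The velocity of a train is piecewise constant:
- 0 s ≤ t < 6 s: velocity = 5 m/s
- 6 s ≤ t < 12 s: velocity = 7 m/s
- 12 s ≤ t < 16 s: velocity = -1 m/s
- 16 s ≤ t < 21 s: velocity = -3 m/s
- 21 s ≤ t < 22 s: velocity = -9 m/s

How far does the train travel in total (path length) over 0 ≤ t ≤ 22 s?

Distance (not displacement) is the total path length: add the absolute areas under v-t.
0–6 s: |5| × 6 = 30 m
6–12 s: |7| × 6 = 42 m
12–16 s: |-1| × 4 = 4 m
16–21 s: |-3| × 5 = 15 m
21–22 s: |-9| × 1 = 9 m
Total distance = 100 m

100 m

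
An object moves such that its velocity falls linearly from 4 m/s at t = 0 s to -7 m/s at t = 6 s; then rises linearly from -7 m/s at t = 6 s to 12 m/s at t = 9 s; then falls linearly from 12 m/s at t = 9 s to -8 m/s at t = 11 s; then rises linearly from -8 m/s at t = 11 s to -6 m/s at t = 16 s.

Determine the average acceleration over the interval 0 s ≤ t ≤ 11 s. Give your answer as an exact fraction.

Average acceleration = Δv/Δt = (-8 − 4)/(11 − 0) = -12/11 m/s².

-12/11 m/s²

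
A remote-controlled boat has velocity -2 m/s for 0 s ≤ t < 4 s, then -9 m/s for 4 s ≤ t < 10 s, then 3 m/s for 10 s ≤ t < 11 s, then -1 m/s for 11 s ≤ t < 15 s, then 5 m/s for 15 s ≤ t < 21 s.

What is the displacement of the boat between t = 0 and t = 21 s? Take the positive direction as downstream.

Displacement is the signed area under the v-t curve.
0–4 s: -2 × 4 = -8 m
4–10 s: -9 × 6 = -54 m
10–11 s: 3 × 1 = 3 m
11–15 s: -1 × 4 = -4 m
15–21 s: 5 × 6 = 30 m
Net displacement = -33 m

-33 m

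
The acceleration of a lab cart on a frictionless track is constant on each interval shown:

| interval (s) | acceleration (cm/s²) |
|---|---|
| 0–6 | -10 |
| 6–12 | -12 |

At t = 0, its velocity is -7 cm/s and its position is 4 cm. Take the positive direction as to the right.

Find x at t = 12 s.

-836 cm

On each constant-a segment, Δv = aΔt and Δx = v₀Δt + ½aΔt²; chain segment to segment.
0–6 s: v starts -7 cm/s; Δx = -7·6 + ½·-10·6² = -222 cm; v ends -67 cm/s.
6–12 s: v starts -67 cm/s; Δx = -67·6 + ½·-12·6² = -618 cm; v ends -139 cm/s.
x(12) = 4 + Σ Δx = -836 cm.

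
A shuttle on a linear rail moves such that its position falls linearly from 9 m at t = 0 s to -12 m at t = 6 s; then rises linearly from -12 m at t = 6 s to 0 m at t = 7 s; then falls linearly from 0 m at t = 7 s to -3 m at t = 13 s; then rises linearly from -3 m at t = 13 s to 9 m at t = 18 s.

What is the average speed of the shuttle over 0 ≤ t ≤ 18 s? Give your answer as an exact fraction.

Average speed = (total path length)/(elapsed time); on a piecewise-linear x-t graph the path length is Σ|Δx|.
0–6 s: |Δx| = |-12 − 9| = 21 m
6–7 s: |Δx| = |0 − -12| = 12 m
7–13 s: |Δx| = |-3 − 0| = 3 m
13–18 s: |Δx| = |9 − -3| = 12 m
Total path = 48 m; average speed = 48/18 = 8/3 m/s.

8/3 m/s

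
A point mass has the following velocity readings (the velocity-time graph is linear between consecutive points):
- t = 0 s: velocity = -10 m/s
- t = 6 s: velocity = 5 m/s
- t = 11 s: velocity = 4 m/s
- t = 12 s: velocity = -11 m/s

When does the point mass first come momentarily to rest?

v changes sign on 0–6 s (from -10 to 5); the graph is linear there, so v = 0 at t = 0 + (10)·(6 − 0)/(5 − -10) = 4 s.

t = 4 s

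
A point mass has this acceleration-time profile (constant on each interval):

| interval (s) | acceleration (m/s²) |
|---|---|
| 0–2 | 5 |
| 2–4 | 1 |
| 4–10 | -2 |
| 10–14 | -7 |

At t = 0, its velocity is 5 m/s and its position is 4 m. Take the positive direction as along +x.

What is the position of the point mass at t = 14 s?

On each constant-a segment, Δv = aΔt and Δx = v₀Δt + ½aΔt²; chain segment to segment.
0–2 s: v starts 5 m/s; Δx = 5·2 + ½·5·2² = 20 m; v ends 15 m/s.
2–4 s: v starts 15 m/s; Δx = 15·2 + ½·1·2² = 32 m; v ends 17 m/s.
4–10 s: v starts 17 m/s; Δx = 17·6 + ½·-2·6² = 66 m; v ends 5 m/s.
10–14 s: v starts 5 m/s; Δx = 5·4 + ½·-7·4² = -36 m; v ends -23 m/s.
x(14) = 4 + Σ Δx = 86 m.

86 m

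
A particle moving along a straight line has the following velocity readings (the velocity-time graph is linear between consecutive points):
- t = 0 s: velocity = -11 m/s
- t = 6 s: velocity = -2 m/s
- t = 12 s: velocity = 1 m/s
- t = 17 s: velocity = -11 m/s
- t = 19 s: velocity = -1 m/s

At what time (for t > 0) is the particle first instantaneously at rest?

t = 10 s

v changes sign on 6–12 s (from -2 to 1); the graph is linear there, so v = 0 at t = 6 + (2)·(12 − 6)/(1 − -2) = 10 s.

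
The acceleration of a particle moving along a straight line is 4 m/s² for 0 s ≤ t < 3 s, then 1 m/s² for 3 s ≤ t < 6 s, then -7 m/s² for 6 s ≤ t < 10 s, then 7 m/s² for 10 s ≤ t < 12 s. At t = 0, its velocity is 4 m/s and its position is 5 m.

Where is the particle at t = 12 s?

103.5 m

On each constant-a segment, Δv = aΔt and Δx = v₀Δt + ½aΔt²; chain segment to segment.
0–3 s: v starts 4 m/s; Δx = 4·3 + ½·4·3² = 30 m; v ends 16 m/s.
3–6 s: v starts 16 m/s; Δx = 16·3 + ½·1·3² = 52.5 m; v ends 19 m/s.
6–10 s: v starts 19 m/s; Δx = 19·4 + ½·-7·4² = 20 m; v ends -9 m/s.
10–12 s: v starts -9 m/s; Δx = -9·2 + ½·7·2² = -4 m; v ends 5 m/s.
x(12) = 5 + Σ Δx = 103.5 m.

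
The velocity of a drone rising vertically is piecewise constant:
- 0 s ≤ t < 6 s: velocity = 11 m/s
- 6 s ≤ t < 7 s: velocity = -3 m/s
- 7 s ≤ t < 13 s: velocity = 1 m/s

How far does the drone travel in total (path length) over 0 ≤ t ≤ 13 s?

75 m

Distance (not displacement) is the total path length: add the absolute areas under v-t.
0–6 s: |11| × 6 = 66 m
6–7 s: |-3| × 1 = 3 m
7–13 s: |1| × 6 = 6 m
Total distance = 75 m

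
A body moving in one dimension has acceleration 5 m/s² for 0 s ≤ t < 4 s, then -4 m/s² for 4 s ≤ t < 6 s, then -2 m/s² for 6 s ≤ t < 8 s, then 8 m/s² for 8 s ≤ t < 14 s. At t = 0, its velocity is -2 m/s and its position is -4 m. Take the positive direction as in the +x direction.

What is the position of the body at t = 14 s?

On each constant-a segment, Δv = aΔt and Δx = v₀Δt + ½aΔt²; chain segment to segment.
0–4 s: v starts -2 m/s; Δx = -2·4 + ½·5·4² = 32 m; v ends 18 m/s.
4–6 s: v starts 18 m/s; Δx = 18·2 + ½·-4·2² = 28 m; v ends 10 m/s.
6–8 s: v starts 10 m/s; Δx = 10·2 + ½·-2·2² = 16 m; v ends 6 m/s.
8–14 s: v starts 6 m/s; Δx = 6·6 + ½·8·6² = 180 m; v ends 54 m/s.
x(14) = -4 + Σ Δx = 252 m.

252 m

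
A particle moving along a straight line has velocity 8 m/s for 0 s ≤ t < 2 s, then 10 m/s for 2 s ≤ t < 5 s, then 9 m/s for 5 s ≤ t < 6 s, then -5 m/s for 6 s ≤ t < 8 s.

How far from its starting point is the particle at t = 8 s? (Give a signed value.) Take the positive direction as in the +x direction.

45 m

Displacement is the signed area under the v-t curve.
0–2 s: 8 × 2 = 16 m
2–5 s: 10 × 3 = 30 m
5–6 s: 9 × 1 = 9 m
6–8 s: -5 × 2 = -10 m
Net displacement = 45 m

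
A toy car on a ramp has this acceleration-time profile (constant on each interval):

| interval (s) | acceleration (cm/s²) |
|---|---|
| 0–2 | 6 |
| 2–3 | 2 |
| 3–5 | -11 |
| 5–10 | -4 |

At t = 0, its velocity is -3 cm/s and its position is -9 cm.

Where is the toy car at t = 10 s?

-98 cm

On each constant-a segment, Δv = aΔt and Δx = v₀Δt + ½aΔt²; chain segment to segment.
0–2 s: v starts -3 cm/s; Δx = -3·2 + ½·6·2² = 6 cm; v ends 9 cm/s.
2–3 s: v starts 9 cm/s; Δx = 9·1 + ½·2·1² = 10 cm; v ends 11 cm/s.
3–5 s: v starts 11 cm/s; Δx = 11·2 + ½·-11·2² = 0 cm; v ends -11 cm/s.
5–10 s: v starts -11 cm/s; Δx = -11·5 + ½·-4·5² = -105 cm; v ends -31 cm/s.
x(10) = -9 + Σ Δx = -98 cm.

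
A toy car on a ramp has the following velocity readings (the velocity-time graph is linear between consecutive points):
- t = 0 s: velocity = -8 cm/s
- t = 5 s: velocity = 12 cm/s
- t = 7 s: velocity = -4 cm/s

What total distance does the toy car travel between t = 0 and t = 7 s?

Distance (not displacement) is the total path length: add the absolute areas under v-t.
0–5 s: v = 0 at t = 2 s; triangle areas 8 + 18 = 26 cm
5–7 s: v = 0 at t = 6.5 s; triangle areas 9 + 1 = 10 cm
Total distance = 36 cm

36 cm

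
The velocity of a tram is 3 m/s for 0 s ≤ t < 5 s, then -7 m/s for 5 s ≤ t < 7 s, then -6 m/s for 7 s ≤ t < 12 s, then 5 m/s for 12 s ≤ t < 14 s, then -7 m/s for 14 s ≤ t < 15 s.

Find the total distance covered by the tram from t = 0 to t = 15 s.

Total distance travelled is ∫|v| dt — sum the magnitudes of each area piece.
0–5 s: |3| × 5 = 15 m
5–7 s: |-7| × 2 = 14 m
7–12 s: |-6| × 5 = 30 m
12–14 s: |5| × 2 = 10 m
14–15 s: |-7| × 1 = 7 m
Total distance = 76 m

76 m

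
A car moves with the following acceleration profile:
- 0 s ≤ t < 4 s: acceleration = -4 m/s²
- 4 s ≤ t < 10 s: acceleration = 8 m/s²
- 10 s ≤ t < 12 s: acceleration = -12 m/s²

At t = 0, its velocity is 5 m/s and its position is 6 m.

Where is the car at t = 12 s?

122 m

On each constant-a segment, Δv = aΔt and Δx = v₀Δt + ½aΔt²; chain segment to segment.
0–4 s: v starts 5 m/s; Δx = 5·4 + ½·-4·4² = -12 m; v ends -11 m/s.
4–10 s: v starts -11 m/s; Δx = -11·6 + ½·8·6² = 78 m; v ends 37 m/s.
10–12 s: v starts 37 m/s; Δx = 37·2 + ½·-12·2² = 50 m; v ends 13 m/s.
x(12) = 6 + Σ Δx = 122 m.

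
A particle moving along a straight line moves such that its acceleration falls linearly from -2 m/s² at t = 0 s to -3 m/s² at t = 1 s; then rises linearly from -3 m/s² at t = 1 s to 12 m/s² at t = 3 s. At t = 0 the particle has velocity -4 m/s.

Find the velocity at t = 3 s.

2.5 m/s

Δv equals the area under the a-t graph; then v = v₀ + Δv.
0–1 s: ½(-2 + -3)(1) = -2.5 m/s
1–3 s: ½(-3 + 12)(2) = 9 m/s
Δv = 6.5 m/s, so v(3) = -4 + (6.5) = 2.5 m/s.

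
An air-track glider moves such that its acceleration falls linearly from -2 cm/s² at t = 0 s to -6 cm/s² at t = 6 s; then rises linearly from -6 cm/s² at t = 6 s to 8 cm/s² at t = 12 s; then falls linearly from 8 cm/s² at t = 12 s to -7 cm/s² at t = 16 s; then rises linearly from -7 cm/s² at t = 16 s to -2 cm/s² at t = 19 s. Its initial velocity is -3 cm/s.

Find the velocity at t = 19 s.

Δv equals the area under the a-t graph; then v = v₀ + Δv.
0–6 s: ½(-2 + -6)(6) = -24 cm/s
6–12 s: ½(-6 + 8)(6) = 6 cm/s
12–16 s: ½(8 + -7)(4) = 2 cm/s
16–19 s: ½(-7 + -2)(3) = -13.5 cm/s
Δv = -29.5 cm/s, so v(19) = -3 + (-29.5) = -32.5 cm/s.

-32.5 cm/s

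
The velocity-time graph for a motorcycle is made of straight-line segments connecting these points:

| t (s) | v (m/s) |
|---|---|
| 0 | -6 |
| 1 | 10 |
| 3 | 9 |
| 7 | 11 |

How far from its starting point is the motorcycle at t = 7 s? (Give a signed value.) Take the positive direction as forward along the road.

61 m

Net displacement equals the area under the velocity-time graph (areas below the axis count negative).
0–1 s: ½(-6 + 10)(1) = 2 m
1–3 s: ½(10 + 9)(2) = 19 m
3–7 s: ½(9 + 11)(4) = 40 m
Net displacement = 61 m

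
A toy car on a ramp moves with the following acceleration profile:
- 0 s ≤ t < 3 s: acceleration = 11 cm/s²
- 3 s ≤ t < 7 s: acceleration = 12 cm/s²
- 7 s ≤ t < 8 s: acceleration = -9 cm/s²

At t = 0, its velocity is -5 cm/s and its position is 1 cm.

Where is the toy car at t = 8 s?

On each constant-a segment, Δv = aΔt and Δx = v₀Δt + ½aΔt²; chain segment to segment.
0–3 s: v starts -5 cm/s; Δx = -5·3 + ½·11·3² = 34.5 cm; v ends 28 cm/s.
3–7 s: v starts 28 cm/s; Δx = 28·4 + ½·12·4² = 208 cm; v ends 76 cm/s.
7–8 s: v starts 76 cm/s; Δx = 76·1 + ½·-9·1² = 71.5 cm; v ends 67 cm/s.
x(8) = 1 + Σ Δx = 315 cm.

315 cm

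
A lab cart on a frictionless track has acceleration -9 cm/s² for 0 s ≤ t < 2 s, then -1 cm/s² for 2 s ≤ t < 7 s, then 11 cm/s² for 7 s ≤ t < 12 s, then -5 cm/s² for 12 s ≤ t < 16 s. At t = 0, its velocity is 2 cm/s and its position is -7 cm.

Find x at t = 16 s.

15 cm

On each constant-a segment, Δv = aΔt and Δx = v₀Δt + ½aΔt²; chain segment to segment.
0–2 s: v starts 2 cm/s; Δx = 2·2 + ½·-9·2² = -14 cm; v ends -16 cm/s.
2–7 s: v starts -16 cm/s; Δx = -16·5 + ½·-1·5² = -92.5 cm; v ends -21 cm/s.
7–12 s: v starts -21 cm/s; Δx = -21·5 + ½·11·5² = 32.5 cm; v ends 34 cm/s.
12–16 s: v starts 34 cm/s; Δx = 34·4 + ½·-5·4² = 96 cm; v ends 14 cm/s.
x(16) = -7 + Σ Δx = 15 cm.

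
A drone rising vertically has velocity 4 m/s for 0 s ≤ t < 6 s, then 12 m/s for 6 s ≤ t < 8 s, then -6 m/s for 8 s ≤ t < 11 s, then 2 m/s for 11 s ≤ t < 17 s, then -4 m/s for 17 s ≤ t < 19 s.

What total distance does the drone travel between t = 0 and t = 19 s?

Total distance travelled is ∫|v| dt — sum the magnitudes of each area piece.
0–6 s: |4| × 6 = 24 m
6–8 s: |12| × 2 = 24 m
8–11 s: |-6| × 3 = 18 m
11–17 s: |2| × 6 = 12 m
17–19 s: |-4| × 2 = 8 m
Total distance = 86 m

86 m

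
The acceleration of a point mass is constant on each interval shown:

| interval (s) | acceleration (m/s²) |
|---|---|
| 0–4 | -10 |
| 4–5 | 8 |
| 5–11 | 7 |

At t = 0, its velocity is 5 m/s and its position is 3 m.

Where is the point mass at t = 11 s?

-124 m

On each constant-a segment, Δv = aΔt and Δx = v₀Δt + ½aΔt²; chain segment to segment.
0–4 s: v starts 5 m/s; Δx = 5·4 + ½·-10·4² = -60 m; v ends -35 m/s.
4–5 s: v starts -35 m/s; Δx = -35·1 + ½·8·1² = -31 m; v ends -27 m/s.
5–11 s: v starts -27 m/s; Δx = -27·6 + ½·7·6² = -36 m; v ends 15 m/s.
x(11) = 3 + Σ Δx = -124 m.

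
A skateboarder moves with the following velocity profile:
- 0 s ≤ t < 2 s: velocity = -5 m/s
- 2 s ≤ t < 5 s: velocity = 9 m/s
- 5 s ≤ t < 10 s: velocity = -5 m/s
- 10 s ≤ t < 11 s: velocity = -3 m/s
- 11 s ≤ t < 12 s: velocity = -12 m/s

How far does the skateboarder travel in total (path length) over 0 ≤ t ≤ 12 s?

77 m

Distance (not displacement) is the total path length: add the absolute areas under v-t.
0–2 s: |-5| × 2 = 10 m
2–5 s: |9| × 3 = 27 m
5–10 s: |-5| × 5 = 25 m
10–11 s: |-3| × 1 = 3 m
11–12 s: |-12| × 1 = 12 m
Total distance = 77 m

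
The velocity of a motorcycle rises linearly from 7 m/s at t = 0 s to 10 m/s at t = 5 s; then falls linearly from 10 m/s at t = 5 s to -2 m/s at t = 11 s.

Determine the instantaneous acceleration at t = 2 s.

0.6 m/s²

Acceleration is the slope of the v-t graph on 0–5 s: (10 − 7)/(5 − 0) = 0.6 m/s².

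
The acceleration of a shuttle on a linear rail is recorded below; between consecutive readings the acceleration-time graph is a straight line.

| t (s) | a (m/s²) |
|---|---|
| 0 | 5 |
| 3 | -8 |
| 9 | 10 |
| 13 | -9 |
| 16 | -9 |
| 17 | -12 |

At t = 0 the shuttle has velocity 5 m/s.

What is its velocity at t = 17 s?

-29 m/s

Δv equals the area under the a-t graph; then v = v₀ + Δv.
0–3 s: ½(5 + -8)(3) = -4.5 m/s
3–9 s: ½(-8 + 10)(6) = 6 m/s
9–13 s: ½(10 + -9)(4) = 2 m/s
13–16 s: -9 × 3 = -27 m/s
16–17 s: ½(-9 + -12)(1) = -10.5 m/s
Δv = -34 m/s, so v(17) = 5 + (-34) = -29 m/s.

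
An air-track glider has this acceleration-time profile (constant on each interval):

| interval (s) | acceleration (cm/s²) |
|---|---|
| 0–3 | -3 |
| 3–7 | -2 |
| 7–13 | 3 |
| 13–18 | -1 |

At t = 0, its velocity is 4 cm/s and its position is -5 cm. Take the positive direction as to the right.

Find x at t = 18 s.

On each constant-a segment, Δv = aΔt and Δx = v₀Δt + ½aΔt²; chain segment to segment.
0–3 s: v starts 4 cm/s; Δx = 4·3 + ½·-3·3² = -1.5 cm; v ends -5 cm/s.
3–7 s: v starts -5 cm/s; Δx = -5·4 + ½·-2·4² = -36 cm; v ends -13 cm/s.
7–13 s: v starts -13 cm/s; Δx = -13·6 + ½·3·6² = -24 cm; v ends 5 cm/s.
13–18 s: v starts 5 cm/s; Δx = 5·5 + ½·-1·5² = 12.5 cm; v ends 0 cm/s.
x(18) = -5 + Σ Δx = -54 cm.

-54 cm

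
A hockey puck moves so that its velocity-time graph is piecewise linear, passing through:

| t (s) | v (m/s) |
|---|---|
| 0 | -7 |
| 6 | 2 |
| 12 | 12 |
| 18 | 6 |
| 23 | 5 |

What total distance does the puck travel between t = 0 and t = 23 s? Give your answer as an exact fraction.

Distance (not displacement) is the total path length: add the absolute areas under v-t.
0–6 s: v = 0 at t = 14/3 s; triangle areas 49/3 + 4/3 = 53/3 m
6–12 s: |½(2 + 12)(6)| = 42 m
12–18 s: |½(12 + 6)(6)| = 54 m
18–23 s: |½(6 + 5)(5)| = 27.5 m
Total distance = 847/6 m

847/6 m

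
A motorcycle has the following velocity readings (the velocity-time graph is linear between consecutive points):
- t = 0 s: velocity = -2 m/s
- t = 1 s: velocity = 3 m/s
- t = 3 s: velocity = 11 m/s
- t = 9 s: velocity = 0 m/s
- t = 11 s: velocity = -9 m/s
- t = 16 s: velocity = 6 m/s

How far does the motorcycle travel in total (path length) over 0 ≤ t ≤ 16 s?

Distance (not displacement) is the total path length: add the absolute areas under v-t.
0–1 s: v = 0 at t = 0.4 s; triangle areas 0.4 + 0.9 = 1.3 m
1–3 s: |½(3 + 11)(2)| = 14 m
3–9 s: |½(11 + 0)(6)| = 33 m
9–11 s: |½(0 + -9)(2)| = 9 m
11–16 s: v = 0 at t = 14 s; triangle areas 13.5 + 6 = 19.5 m
Total distance = 76.8 m

76.8 m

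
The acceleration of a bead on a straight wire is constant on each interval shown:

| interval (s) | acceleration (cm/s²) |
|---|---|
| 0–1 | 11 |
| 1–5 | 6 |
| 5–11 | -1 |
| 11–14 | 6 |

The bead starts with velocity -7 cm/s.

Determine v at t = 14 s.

Δv equals the area under the a-t graph; then v = v₀ + Δv.
0–1 s: 11 × 1 = 11 cm/s
1–5 s: 6 × 4 = 24 cm/s
5–11 s: -1 × 6 = -6 cm/s
11–14 s: 6 × 3 = 18 cm/s
Δv = 47 cm/s, so v(14) = -7 + (47) = 40 cm/s.

40 cm/s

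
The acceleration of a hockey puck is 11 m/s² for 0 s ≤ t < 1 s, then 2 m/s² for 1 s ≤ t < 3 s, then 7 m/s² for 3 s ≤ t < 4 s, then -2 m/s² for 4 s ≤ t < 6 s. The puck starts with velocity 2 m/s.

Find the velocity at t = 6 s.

Δv equals the area under the a-t graph; then v = v₀ + Δv.
0–1 s: 11 × 1 = 11 m/s
1–3 s: 2 × 2 = 4 m/s
3–4 s: 7 × 1 = 7 m/s
4–6 s: -2 × 2 = -4 m/s
Δv = 18 m/s, so v(6) = 2 + (18) = 20 m/s.

20 m/s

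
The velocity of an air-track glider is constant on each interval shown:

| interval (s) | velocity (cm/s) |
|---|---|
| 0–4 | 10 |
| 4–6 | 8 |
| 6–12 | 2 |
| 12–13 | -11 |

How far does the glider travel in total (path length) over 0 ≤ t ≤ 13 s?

Distance (not displacement) is the total path length: add the absolute areas under v-t.
0–4 s: |10| × 4 = 40 cm
4–6 s: |8| × 2 = 16 cm
6–12 s: |2| × 6 = 12 cm
12–13 s: |-11| × 1 = 11 cm
Total distance = 79 cm

79 cm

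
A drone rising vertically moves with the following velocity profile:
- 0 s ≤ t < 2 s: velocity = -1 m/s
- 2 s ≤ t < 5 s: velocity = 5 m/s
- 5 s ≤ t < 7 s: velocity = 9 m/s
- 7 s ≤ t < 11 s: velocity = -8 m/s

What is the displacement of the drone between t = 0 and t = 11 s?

-1 m

Net displacement equals the area under the velocity-time graph (areas below the axis count negative).
0–2 s: -1 × 2 = -2 m
2–5 s: 5 × 3 = 15 m
5–7 s: 9 × 2 = 18 m
7–11 s: -8 × 4 = -32 m
Net displacement = -1 m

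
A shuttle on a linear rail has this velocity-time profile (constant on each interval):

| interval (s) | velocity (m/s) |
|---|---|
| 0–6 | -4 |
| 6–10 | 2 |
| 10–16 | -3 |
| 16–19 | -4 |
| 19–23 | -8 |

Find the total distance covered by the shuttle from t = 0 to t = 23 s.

94 m

Total distance travelled is ∫|v| dt — sum the magnitudes of each area piece.
0–6 s: |-4| × 6 = 24 m
6–10 s: |2| × 4 = 8 m
10–16 s: |-3| × 6 = 18 m
16–19 s: |-4| × 3 = 12 m
19–23 s: |-8| × 4 = 32 m
Total distance = 94 m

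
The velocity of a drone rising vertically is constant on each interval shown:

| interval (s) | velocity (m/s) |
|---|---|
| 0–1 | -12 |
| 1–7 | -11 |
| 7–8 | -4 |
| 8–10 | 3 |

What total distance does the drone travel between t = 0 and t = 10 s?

88 m

Total distance travelled is ∫|v| dt — sum the magnitudes of each area piece.
0–1 s: |-12| × 1 = 12 m
1–7 s: |-11| × 6 = 66 m
7–8 s: |-4| × 1 = 4 m
8–10 s: |3| × 2 = 6 m
Total distance = 88 m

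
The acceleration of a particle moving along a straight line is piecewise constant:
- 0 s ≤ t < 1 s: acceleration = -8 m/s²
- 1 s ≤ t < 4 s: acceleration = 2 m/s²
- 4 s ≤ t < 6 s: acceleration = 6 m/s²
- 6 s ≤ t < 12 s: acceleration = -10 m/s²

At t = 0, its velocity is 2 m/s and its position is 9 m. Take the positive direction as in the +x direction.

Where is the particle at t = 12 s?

-98 m

On each constant-a segment, Δv = aΔt and Δx = v₀Δt + ½aΔt²; chain segment to segment.
0–1 s: v starts 2 m/s; Δx = 2·1 + ½·-8·1² = -2 m; v ends -6 m/s.
1–4 s: v starts -6 m/s; Δx = -6·3 + ½·2·3² = -9 m; v ends 0 m/s.
4–6 s: v starts 0 m/s; Δx = 0·2 + ½·6·2² = 12 m; v ends 12 m/s.
6–12 s: v starts 12 m/s; Δx = 12·6 + ½·-10·6² = -108 m; v ends -48 m/s.
x(12) = 9 + Σ Δx = -98 m.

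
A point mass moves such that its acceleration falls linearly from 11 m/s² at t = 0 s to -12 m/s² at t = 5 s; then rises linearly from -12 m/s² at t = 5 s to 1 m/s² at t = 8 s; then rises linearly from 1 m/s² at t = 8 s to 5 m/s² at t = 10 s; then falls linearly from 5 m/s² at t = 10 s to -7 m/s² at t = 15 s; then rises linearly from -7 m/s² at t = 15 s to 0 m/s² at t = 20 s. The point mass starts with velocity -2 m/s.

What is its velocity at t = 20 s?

Δv equals the area under the a-t graph; then v = v₀ + Δv.
0–5 s: ½(11 + -12)(5) = -2.5 m/s
5–8 s: ½(-12 + 1)(3) = -16.5 m/s
8–10 s: ½(1 + 5)(2) = 6 m/s
10–15 s: ½(5 + -7)(5) = -5 m/s
15–20 s: ½(-7 + 0)(5) = -17.5 m/s
Δv = -35.5 m/s, so v(20) = -2 + (-35.5) = -37.5 m/s.

-37.5 m/s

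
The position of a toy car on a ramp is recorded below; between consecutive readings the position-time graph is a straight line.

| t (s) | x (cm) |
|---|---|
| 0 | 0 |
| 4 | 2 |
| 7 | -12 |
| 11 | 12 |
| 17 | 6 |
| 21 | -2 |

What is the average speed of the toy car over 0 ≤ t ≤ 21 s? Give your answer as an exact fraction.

18/7 cm/s

Average speed = (total path length)/(elapsed time); on a piecewise-linear x-t graph the path length is Σ|Δx|.
0–4 s: |Δx| = |2 − 0| = 2 cm
4–7 s: |Δx| = |-12 − 2| = 14 cm
7–11 s: |Δx| = |12 − -12| = 24 cm
11–17 s: |Δx| = |6 − 12| = 6 cm
17–21 s: |Δx| = |-2 − 6| = 8 cm
Total path = 54 cm; average speed = 54/21 = 18/7 cm/s.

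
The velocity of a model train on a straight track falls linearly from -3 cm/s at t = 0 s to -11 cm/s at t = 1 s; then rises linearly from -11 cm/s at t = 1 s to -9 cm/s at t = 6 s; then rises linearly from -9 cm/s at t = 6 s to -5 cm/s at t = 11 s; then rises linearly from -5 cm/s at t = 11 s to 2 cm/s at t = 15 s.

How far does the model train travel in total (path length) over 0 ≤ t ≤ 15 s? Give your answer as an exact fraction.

702/7 cm

Distance (not displacement) is the total path length: add the absolute areas under v-t.
0–1 s: |½(-3 + -11)(1)| = 7 cm
1–6 s: |½(-11 + -9)(5)| = 50 cm
6–11 s: |½(-9 + -5)(5)| = 35 cm
11–15 s: v = 0 at t = 97/7 s; triangle areas 50/7 + 8/7 = 58/7 cm
Total distance = 702/7 cm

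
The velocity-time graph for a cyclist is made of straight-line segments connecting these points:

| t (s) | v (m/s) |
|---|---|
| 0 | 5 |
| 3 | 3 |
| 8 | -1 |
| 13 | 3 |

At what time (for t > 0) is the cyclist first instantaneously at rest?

t = 6.75 s

v changes sign on 3–8 s (from 3 to -1); the graph is linear there, so v = 0 at t = 3 + (-3)·(8 − 3)/(-1 − 3) = 6.75 s.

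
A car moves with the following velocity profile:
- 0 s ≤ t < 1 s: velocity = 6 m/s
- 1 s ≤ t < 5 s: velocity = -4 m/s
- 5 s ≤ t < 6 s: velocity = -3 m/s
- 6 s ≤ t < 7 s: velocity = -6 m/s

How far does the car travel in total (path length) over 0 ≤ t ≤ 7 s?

31 m

Distance (not displacement) is the total path length: add the absolute areas under v-t.
0–1 s: |6| × 1 = 6 m
1–5 s: |-4| × 4 = 16 m
5–6 s: |-3| × 1 = 3 m
6–7 s: |-6| × 1 = 6 m
Total distance = 31 m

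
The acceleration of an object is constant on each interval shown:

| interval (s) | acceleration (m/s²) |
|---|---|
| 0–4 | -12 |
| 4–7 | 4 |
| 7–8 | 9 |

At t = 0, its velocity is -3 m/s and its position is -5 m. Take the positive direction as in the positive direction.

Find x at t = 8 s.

On each constant-a segment, Δv = aΔt and Δx = v₀Δt + ½aΔt²; chain segment to segment.
0–4 s: v starts -3 m/s; Δx = -3·4 + ½·-12·4² = -108 m; v ends -51 m/s.
4–7 s: v starts -51 m/s; Δx = -51·3 + ½·4·3² = -135 m; v ends -39 m/s.
7–8 s: v starts -39 m/s; Δx = -39·1 + ½·9·1² = -34.5 m; v ends -30 m/s.
x(8) = -5 + Σ Δx = -282.5 m.

-282.5 m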